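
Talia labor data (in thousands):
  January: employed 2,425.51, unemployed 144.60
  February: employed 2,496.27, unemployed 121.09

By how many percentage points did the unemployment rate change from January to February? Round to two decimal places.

January: labor force = 2,425.51 + 144.60 = 2,570.11; u = 144.60/2,570.11 = 5.63%.
February: labor force = 2,496.27 + 121.09 = 2,617.36; u = 121.09/2,617.36 = 4.63%.
Change = 4.63% − 5.63% = −1.00 pp.

The unemployment rate changed by −1.00 percentage points.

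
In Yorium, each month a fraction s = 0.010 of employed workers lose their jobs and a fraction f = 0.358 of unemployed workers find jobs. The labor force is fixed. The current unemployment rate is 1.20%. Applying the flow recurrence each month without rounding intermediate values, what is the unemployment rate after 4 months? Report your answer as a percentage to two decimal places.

Unemployment rate after four months ≈ 2.48%.

With a fixed labor force, u_{t+1} = u_t + s·(1−u_t) − f·u_t = u_t·(1−s−f) + s.
Here 1−s−f = 0.632 and s = 0.010.
u_1 = 0.012000 × 0.632 + 0.010 = 0.017584.
u_2 = 0.017584 × 0.632 + 0.010 = 0.021113.
u_3 = 0.021113 × 0.632 + 0.010 = 0.023343.
u_4 = 0.023343 × 0.632 + 0.010 = 0.024753.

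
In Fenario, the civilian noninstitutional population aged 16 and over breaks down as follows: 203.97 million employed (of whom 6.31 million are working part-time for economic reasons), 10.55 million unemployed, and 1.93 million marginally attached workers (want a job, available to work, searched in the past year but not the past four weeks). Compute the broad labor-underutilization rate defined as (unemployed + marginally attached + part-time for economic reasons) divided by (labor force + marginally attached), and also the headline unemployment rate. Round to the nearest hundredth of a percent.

Labor force = 203.97 + 10.55 = 214.52 million.
Numerator = 10.55 + 1.93 + 6.31 = 18.79 million.
Denominator = 214.52 + 1.93 = 216.45 million.
Broad rate = 18.79 / 216.45 = 8.68%.
Headline unemployment rate = 10.55 / 214.52 = 4.92%.

Broad underutilization rate ≈ 8.68%; headline unemployment rate ≈ 4.92%.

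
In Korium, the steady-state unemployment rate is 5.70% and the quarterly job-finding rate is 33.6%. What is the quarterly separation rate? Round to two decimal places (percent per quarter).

Separation rate ≈ 2.03% per quarter.

From u* = s/(s+f): s = u·f/(1−u).
s = 0.0570 × 33.6 / (1 − 0.0570) = 1.9152 / 0.9430 ≈ 2.03% per quarter.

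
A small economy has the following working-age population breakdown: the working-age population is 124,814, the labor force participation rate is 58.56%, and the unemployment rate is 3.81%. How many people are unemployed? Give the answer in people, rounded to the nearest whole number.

About 2,785 are unemployed.

Labor force = 0.5856 × 124,814 = 73,091.
Unemployed = 0.0381 × 73,091 ≈ 2,785.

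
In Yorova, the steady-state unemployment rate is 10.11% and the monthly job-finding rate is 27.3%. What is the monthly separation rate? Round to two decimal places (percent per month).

From u* = s/(s+f): s = u·f/(1−u).
s = 0.1011 × 27.3 / (1 − 0.1011) = 2.7600 / 0.8989 ≈ 3.07% per month.

Separation rate ≈ 3.07% per month.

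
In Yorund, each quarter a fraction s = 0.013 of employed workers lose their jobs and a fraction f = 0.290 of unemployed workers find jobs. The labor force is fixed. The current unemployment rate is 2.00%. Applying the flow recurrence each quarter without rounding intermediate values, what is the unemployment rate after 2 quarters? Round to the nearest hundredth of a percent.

Unemployment rate after two quarters ≈ 3.18%.

With a fixed labor force, u_{t+1} = u_t + s·(1−u_t) − f·u_t = u_t·(1−s−f) + s.
Here 1−s−f = 0.697 and s = 0.013.
u_1 = 0.020000 × 0.697 + 0.013 = 0.026940.
u_2 = 0.026940 × 0.697 + 0.013 = 0.031777.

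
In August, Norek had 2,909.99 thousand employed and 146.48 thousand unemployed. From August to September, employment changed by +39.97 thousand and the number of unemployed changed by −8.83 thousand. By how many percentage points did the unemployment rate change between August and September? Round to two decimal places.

August: labor force = 2,909.99 + 146.48 = 3,056.47; u = 146.48/3,056.47 = 4.79%.
September: labor force = 2,949.96 + 137.65 = 3,087.61; u = 137.65/3,087.61 = 4.46%.
Change = 4.46% − 4.79% = −0.33 pp.

The unemployment rate changed by −0.33 percentage points.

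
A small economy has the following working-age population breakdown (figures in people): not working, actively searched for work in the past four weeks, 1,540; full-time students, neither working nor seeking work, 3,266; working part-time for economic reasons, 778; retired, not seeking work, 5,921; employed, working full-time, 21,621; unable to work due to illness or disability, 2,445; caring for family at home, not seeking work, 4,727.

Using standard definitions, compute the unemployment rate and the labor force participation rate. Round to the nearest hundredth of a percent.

Unemployment rate ≈ 6.43%; labor force participation rate ≈ 59.40%.

Employed = 778 + 21,621 = 22,399 (anyone who worked, including part-time for economic reasons, counts as employed).
Unemployed = 1,540.
Labor force = 22,399 + 1,540 = 23,939.
Not in labor force = 3,266 + 5,921 + 2,445 + 4,727 = 16,359 (those not working and not actively searching are outside the labor force).
Civilian working-age population = 23,939 + 16,359 = 40,298.
Unemployment rate = 1,540 / 23,939 = 6.43%.
Labor force participation rate = 23,939 / 40,298 = 59.40%.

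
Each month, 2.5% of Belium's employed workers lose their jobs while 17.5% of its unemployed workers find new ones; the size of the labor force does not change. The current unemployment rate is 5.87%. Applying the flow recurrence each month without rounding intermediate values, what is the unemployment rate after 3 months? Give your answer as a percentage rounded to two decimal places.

Unemployment rate after three months ≈ 9.11%.

With a fixed labor force, u_{t+1} = u_t + s·(1−u_t) − f·u_t = u_t·(1−s−f) + s.
Here 1−s−f = 0.800 and s = 0.025.
u_1 = 0.058700 × 0.800 + 0.025 = 0.071960.
u_2 = 0.071960 × 0.800 + 0.025 = 0.082568.
u_3 = 0.082568 × 0.800 + 0.025 = 0.091054.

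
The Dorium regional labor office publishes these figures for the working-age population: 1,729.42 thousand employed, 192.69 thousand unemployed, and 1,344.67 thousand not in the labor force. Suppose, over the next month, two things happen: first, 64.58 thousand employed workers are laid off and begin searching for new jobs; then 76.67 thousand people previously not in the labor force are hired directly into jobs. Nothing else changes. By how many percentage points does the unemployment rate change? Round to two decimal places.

Initially, labor force = 1,729.42 + 192.69 = 1,922.11 thousand, so u = 192.69/1,922.11 = 10.02%.
After the first change, employed falls and unemployed rises by 64.58; labor force unchanged → E = 1,664.84, U = 257.27, labor force = 1,922.11 thousand.
After the second change, employed and labor force both rise by 76.67; unemployed unchanged → E = 1,741.51, U = 257.27, labor force = 1,998.78 thousand.
New unemployment rate = 257.27 / 1,998.78 = 12.87%.
Change = 12.87% − 10.02% = +2.85 percentage points.

The unemployment rate changes by +2.85 percentage points.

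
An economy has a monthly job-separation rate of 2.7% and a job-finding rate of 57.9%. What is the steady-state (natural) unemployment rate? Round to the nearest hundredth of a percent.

Steady-state unemployment rate ≈ 4.46%.

At steady state the flows balance: s·E = f·U, so U/(E+U) = s/(s+f).
u* = 2.7 / (2.7 + 57.9) = 2.7 / 60.60 = 4.46%.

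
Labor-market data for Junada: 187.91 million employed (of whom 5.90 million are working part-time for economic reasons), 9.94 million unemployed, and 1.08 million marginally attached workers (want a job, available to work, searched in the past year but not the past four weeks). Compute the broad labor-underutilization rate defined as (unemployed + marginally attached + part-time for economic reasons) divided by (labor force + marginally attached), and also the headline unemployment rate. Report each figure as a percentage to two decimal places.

Labor force = 187.91 + 9.94 = 197.85 million.
Numerator = 9.94 + 1.08 + 5.90 = 16.92 million.
Denominator = 197.85 + 1.08 = 198.93 million.
Broad rate = 16.92 / 198.93 = 8.51%.
Headline unemployment rate = 9.94 / 197.85 = 5.02%.

Broad underutilization rate ≈ 8.51%; headline unemployment rate ≈ 5.02%.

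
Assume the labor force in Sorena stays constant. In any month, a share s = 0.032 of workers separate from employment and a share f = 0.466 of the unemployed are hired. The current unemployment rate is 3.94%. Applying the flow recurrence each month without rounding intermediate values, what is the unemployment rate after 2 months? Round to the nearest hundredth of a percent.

Unemployment rate after two months ≈ 5.80%.

With a fixed labor force, u_{t+1} = u_t + s·(1−u_t) − f·u_t = u_t·(1−s−f) + s.
Here 1−s−f = 0.502 and s = 0.032.
u_1 = 0.039400 × 0.502 + 0.032 = 0.051779.
u_2 = 0.051779 × 0.502 + 0.032 = 0.057993.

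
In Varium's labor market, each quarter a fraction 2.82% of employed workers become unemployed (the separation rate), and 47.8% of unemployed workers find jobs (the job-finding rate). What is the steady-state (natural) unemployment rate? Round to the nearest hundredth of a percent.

At steady state the flows balance: s·E = f·U, so U/(E+U) = s/(s+f).
u* = 2.82 / (2.82 + 47.8) = 2.82 / 50.62 = 5.57%.

Steady-state unemployment rate ≈ 5.57%.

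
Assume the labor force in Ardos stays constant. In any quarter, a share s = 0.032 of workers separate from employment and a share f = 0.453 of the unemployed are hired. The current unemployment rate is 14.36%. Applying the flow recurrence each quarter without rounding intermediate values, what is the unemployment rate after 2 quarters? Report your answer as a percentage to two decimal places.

Unemployment rate after two quarters ≈ 8.66%.

With a fixed labor force, u_{t+1} = u_t + s·(1−u_t) − f·u_t = u_t·(1−s−f) + s.
Here 1−s−f = 0.515 and s = 0.032.
u_1 = 0.143600 × 0.515 + 0.032 = 0.105954.
u_2 = 0.105954 × 0.515 + 0.032 = 0.086566.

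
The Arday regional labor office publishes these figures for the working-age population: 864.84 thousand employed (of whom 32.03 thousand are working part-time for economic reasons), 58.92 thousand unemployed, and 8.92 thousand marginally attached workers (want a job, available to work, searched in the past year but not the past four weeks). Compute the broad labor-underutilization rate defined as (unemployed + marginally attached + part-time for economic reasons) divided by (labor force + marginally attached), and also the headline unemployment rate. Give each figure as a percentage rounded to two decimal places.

Broad underutilization rate ≈ 10.71%; headline unemployment rate ≈ 6.38%.

Labor force = 864.84 + 58.92 = 923.76 thousand.
Numerator = 58.92 + 8.92 + 32.03 = 99.87 thousand.
Denominator = 923.76 + 8.92 = 932.68 thousand.
Broad rate = 99.87 / 932.68 = 10.71%.
Headline unemployment rate = 58.92 / 923.76 = 6.38%.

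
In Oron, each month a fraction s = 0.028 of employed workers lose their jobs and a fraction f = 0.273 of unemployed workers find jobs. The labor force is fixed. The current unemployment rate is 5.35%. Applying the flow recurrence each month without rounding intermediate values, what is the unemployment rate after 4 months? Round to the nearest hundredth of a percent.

With a fixed labor force, u_{t+1} = u_t + s·(1−u_t) − f·u_t = u_t·(1−s−f) + s.
Here 1−s−f = 0.699 and s = 0.028.
u_1 = 0.053500 × 0.699 + 0.028 = 0.065396.
u_2 = 0.065396 × 0.699 + 0.028 = 0.073712.
u_3 = 0.073712 × 0.699 + 0.028 = 0.079525.
u_4 = 0.079525 × 0.699 + 0.028 = 0.083588.

Unemployment rate after four months ≈ 8.36%.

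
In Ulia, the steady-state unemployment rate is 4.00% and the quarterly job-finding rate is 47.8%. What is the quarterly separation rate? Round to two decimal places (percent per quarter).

From u* = s/(s+f): s = u·f/(1−u).
s = 0.0400 × 47.8 / (1 − 0.0400) = 1.9120 / 0.9600 ≈ 1.99% per quarter.

Separation rate ≈ 1.99% per quarter.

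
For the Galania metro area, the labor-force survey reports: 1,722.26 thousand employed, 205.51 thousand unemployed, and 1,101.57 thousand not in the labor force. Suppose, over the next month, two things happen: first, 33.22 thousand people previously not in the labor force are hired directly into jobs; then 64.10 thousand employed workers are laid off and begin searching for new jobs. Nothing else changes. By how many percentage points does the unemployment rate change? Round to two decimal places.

The unemployment rate changes by +3.09 percentage points.

Initially, labor force = 1,722.26 + 205.51 = 1,927.77 thousand, so u = 205.51/1,927.77 = 10.66%.
After the first change, employed and labor force both rise by 33.22; unemployed unchanged → E = 1,755.48, U = 205.51, labor force = 1,960.99 thousand.
After the second change, employed falls and unemployed rises by 64.10; labor force unchanged → E = 1,691.38, U = 269.61, labor force = 1,960.99 thousand.
New unemployment rate = 269.61 / 1,960.99 = 13.75%.
Change = 13.75% − 10.66% = +3.09 percentage points.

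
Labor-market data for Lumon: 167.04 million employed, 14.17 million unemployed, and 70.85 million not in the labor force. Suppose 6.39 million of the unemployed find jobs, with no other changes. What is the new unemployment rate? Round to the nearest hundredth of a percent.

New unemployment rate ≈ 4.29%.

Initially, labor force = 167.04 + 14.17 = 181.21 million, so u = 14.17/181.21 = 7.82%.
After the change, unemployed falls and employed rises by 6.39; labor force unchanged → E = 173.43, U = 7.78, labor force = 181.21 million.
New unemployment rate = 7.78 / 181.21 = 4.29%.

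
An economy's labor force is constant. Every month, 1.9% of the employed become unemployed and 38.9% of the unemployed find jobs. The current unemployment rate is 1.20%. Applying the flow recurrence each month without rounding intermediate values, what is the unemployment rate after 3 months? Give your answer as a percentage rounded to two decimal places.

With a fixed labor force, u_{t+1} = u_t + s·(1−u_t) − f·u_t = u_t·(1−s−f) + s.
Here 1−s−f = 0.592 and s = 0.019.
u_1 = 0.012000 × 0.592 + 0.019 = 0.026104.
u_2 = 0.026104 × 0.592 + 0.019 = 0.034454.
u_3 = 0.034454 × 0.592 + 0.019 = 0.039397.

Unemployment rate after three months ≈ 3.94%.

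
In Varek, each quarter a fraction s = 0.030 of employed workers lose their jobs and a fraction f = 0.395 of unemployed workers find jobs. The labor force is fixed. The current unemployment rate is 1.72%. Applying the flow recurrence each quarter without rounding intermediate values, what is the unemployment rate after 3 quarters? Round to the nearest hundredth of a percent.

Unemployment rate after three quarters ≈ 6.04%.

With a fixed labor force, u_{t+1} = u_t + s·(1−u_t) − f·u_t = u_t·(1−s−f) + s.
Here 1−s−f = 0.575 and s = 0.030.
u_1 = 0.017200 × 0.575 + 0.030 = 0.039890.
u_2 = 0.039890 × 0.575 + 0.030 = 0.052937.
u_3 = 0.052937 × 0.575 + 0.030 = 0.060439.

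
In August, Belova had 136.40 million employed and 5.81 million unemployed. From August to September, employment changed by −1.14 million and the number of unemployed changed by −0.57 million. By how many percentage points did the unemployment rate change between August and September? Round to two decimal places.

August: labor force = 136.40 + 5.81 = 142.21; u = 5.81/142.21 = 4.09%.
September: labor force = 135.26 + 5.24 = 140.50; u = 5.24/140.50 = 3.73%.
Change = 3.73% − 4.09% = −0.36 pp.

The unemployment rate changed by −0.36 percentage points.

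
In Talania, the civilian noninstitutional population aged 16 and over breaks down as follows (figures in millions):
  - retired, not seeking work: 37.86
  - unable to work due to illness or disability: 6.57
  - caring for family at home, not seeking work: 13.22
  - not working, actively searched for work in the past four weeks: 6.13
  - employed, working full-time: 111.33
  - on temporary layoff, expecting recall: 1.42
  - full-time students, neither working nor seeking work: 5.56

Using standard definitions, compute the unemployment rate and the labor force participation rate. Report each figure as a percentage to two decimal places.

Employed = 111.33 million.
Unemployed = 6.13 + 1.42 = 7.55 million (jobless and actively searching, or on temporary layoff).
Labor force = 111.33 + 7.55 = 118.88 million.
Not in labor force = 37.86 + 6.57 + 13.22 + 5.56 = 63.21 million (those not working and not actively searching are outside the labor force).
Civilian working-age population = 118.88 + 63.21 = 182.09 million.
Unemployment rate = 7.55 / 118.88 = 6.35%.
Labor force participation rate = 118.88 / 182.09 = 65.29%.

Unemployment rate ≈ 6.35%; labor force participation rate ≈ 65.29%.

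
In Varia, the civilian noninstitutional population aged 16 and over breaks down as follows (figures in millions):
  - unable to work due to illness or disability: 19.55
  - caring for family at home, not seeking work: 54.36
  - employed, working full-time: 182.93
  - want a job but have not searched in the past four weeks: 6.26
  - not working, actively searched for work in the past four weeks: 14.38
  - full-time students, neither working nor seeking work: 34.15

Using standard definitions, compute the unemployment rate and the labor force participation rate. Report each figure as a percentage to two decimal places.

Unemployment rate ≈ 7.29%; labor force participation rate ≈ 63.32%.

Employed = 182.93 million.
Unemployed = 14.38 million.
Labor force = 182.93 + 14.38 = 197.31 million.
Not in labor force = 19.55 + 54.36 + 6.26 + 34.15 = 114.32 million (those not working and not actively searching are outside the labor force — including those who want a job but have given up searching).
Civilian working-age population = 197.31 + 114.32 = 311.63 million.
Unemployment rate = 14.38 / 197.31 = 7.29%.
Labor force participation rate = 197.31 / 311.63 = 63.32%.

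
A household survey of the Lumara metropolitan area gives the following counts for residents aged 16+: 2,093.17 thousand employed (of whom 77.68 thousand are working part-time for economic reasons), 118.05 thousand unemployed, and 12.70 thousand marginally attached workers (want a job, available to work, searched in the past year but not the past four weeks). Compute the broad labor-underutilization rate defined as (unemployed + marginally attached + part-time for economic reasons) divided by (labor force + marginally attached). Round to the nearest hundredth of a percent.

Labor force = 2,093.17 + 118.05 = 2,211.22 thousand.
Numerator = 118.05 + 12.70 + 77.68 = 208.43 thousand.
Denominator = 2,211.22 + 12.70 = 2,223.92 thousand.
Broad rate = 208.43 / 2,223.92 = 9.37%.

Broad underutilization rate ≈ 9.37%.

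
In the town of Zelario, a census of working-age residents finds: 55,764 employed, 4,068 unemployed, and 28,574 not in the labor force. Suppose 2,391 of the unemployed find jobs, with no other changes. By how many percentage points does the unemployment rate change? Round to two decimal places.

The unemployment rate changes by −4.00 percentage points.

Initially, labor force = 55,764 + 4,068 = 59,832, so u = 4,068/59,832 = 6.80%.
After the change, unemployed falls and employed rises by 2,391; labor force unchanged → E = 58,155, U = 1,677, labor force = 59,832.
New unemployment rate = 1,677 / 59,832 = 2.80%.
Change = 2.80% − 6.80% = −4.00 percentage points.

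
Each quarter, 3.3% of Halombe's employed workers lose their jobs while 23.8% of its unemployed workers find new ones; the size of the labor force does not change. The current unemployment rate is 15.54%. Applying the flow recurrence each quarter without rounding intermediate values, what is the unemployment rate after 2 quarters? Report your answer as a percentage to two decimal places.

With a fixed labor force, u_{t+1} = u_t + s·(1−u_t) − f·u_t = u_t·(1−s−f) + s.
Here 1−s−f = 0.729 and s = 0.033.
u_1 = 0.155400 × 0.729 + 0.033 = 0.146287.
u_2 = 0.146287 × 0.729 + 0.033 = 0.139643.

Unemployment rate after two quarters ≈ 13.96%.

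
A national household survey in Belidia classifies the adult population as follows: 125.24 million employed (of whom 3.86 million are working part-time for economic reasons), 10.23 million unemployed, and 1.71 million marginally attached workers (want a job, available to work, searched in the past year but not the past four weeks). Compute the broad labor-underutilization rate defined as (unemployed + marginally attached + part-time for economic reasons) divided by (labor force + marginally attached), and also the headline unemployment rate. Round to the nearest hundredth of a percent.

Broad underutilization rate ≈ 11.52%; headline unemployment rate ≈ 7.55%.

Labor force = 125.24 + 10.23 = 135.47 million.
Numerator = 10.23 + 1.71 + 3.86 = 15.80 million.
Denominator = 135.47 + 1.71 = 137.18 million.
Broad rate = 15.80 / 137.18 = 11.52%.
Headline unemployment rate = 10.23 / 135.47 = 7.55%.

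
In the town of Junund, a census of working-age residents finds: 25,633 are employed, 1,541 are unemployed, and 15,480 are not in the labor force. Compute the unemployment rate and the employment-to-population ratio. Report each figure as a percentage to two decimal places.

Labor force = employed + unemployed = 25,633 + 1,541 = 27,174.
Working-age population = 27,174 + 15,480 = 42,654.
Unemployment rate = 1,541 / 27,174 = 5.67%.
Employment-population ratio = 25,633 / 42,654 = 60.10%.

Unemployment rate ≈ 5.67%; employment-population ratio ≈ 60.10%.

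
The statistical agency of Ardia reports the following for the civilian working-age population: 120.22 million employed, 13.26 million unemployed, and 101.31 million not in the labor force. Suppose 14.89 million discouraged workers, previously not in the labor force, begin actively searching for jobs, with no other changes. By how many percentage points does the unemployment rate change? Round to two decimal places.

The unemployment rate changes by +9.04 percentage points.

Initially, labor force = 120.22 + 13.26 = 133.48 million, so u = 13.26/133.48 = 9.93%.
After the change, unemployed and labor force both rise by 14.89 → E = 120.22, U = 28.15, labor force = 148.37 million.
New unemployment rate = 28.15 / 148.37 = 18.97%.
Change = 18.97% − 9.93% = +9.04 percentage points.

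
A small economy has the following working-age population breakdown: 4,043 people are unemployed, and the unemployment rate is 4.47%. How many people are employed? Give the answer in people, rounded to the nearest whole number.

Labor force = U / u = 4,043 / 0.0447 ≈ 90,447.
Employed = labor force − unemployed = 90,447 − 4,043 = 86,404.

About 86,404 are employed.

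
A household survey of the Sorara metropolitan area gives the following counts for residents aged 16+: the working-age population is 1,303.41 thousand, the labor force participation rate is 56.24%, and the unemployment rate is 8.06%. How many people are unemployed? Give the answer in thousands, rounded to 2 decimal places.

About 59.08 thousand are unemployed.

Labor force = 0.5624 × 1,303.41 = 733.04 thousand.
Unemployed = 0.0806 × 733.04 ≈ 59.08 thousand.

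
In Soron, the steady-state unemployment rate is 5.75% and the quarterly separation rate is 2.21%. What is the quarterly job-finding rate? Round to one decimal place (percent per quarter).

Job-finding rate ≈ 36.2% per quarter.

From u* = s/(s+f): f = s·(1−u)/u.
f = 2.21 × (1 − 0.0575) / 0.0575 = 2.0829 / 0.0575 ≈ 36.2% per quarter.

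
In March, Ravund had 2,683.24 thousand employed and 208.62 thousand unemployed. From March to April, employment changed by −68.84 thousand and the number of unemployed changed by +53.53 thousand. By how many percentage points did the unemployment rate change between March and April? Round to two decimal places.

March: labor force = 2,683.24 + 208.62 = 2,891.86; u = 208.62/2,891.86 = 7.21%.
April: labor force = 2,614.40 + 262.15 = 2,876.55; u = 262.15/2,876.55 = 9.11%.
Change = 9.11% − 7.21% = +1.90 pp.

The unemployment rate changed by +1.90 percentage points.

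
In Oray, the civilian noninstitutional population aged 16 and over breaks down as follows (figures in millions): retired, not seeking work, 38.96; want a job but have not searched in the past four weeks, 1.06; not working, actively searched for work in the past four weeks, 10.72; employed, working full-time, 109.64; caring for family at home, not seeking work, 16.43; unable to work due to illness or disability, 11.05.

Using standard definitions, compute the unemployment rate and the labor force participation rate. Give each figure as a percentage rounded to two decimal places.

Unemployment rate ≈ 8.91%; labor force participation rate ≈ 64.07%.

Employed = 109.64 million.
Unemployed = 10.72 million.
Labor force = 109.64 + 10.72 = 120.36 million.
Not in labor force = 38.96 + 1.06 + 16.43 + 11.05 = 67.50 million (those not working and not actively searching are outside the labor force — including those who want a job but have given up searching).
Civilian working-age population = 120.36 + 67.50 = 187.86 million.
Unemployment rate = 10.72 / 120.36 = 8.91%.
Labor force participation rate = 120.36 / 187.86 = 64.07%.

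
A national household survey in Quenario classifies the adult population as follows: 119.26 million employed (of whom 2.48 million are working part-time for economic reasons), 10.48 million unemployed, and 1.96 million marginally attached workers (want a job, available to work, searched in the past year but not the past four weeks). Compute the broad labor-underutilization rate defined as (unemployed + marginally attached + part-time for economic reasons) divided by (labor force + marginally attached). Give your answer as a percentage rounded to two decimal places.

Broad underutilization rate ≈ 11.33%.

Labor force = 119.26 + 10.48 = 129.74 million.
Numerator = 10.48 + 1.96 + 2.48 = 14.92 million.
Denominator = 129.74 + 1.96 = 131.70 million.
Broad rate = 14.92 / 131.70 = 11.33%.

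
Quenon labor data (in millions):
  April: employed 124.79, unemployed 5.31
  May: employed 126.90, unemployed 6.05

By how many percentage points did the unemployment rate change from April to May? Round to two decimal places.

The unemployment rate changed by +0.47 percentage points.

April: labor force = 124.79 + 5.31 = 130.10; u = 5.31/130.10 = 4.08%.
May: labor force = 126.90 + 6.05 = 132.95; u = 6.05/132.95 = 4.55%.
Change = 4.55% − 4.08% = +0.47 pp.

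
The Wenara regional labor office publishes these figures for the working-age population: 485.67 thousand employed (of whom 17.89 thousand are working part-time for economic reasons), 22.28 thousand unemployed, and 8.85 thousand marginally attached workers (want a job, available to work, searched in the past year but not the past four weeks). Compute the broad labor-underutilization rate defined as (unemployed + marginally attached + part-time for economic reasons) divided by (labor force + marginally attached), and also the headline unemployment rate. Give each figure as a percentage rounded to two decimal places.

Broad underutilization rate ≈ 9.49%; headline unemployment rate ≈ 4.39%.

Labor force = 485.67 + 22.28 = 507.95 thousand.
Numerator = 22.28 + 8.85 + 17.89 = 49.02 thousand.
Denominator = 507.95 + 8.85 = 516.80 thousand.
Broad rate = 49.02 / 516.80 = 9.49%.
Headline unemployment rate = 22.28 / 507.95 = 4.39%.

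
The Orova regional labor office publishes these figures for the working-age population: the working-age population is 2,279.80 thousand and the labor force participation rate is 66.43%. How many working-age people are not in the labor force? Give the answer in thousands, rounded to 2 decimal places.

Share not in the labor force = 1 − 0.6643 = 0.3357.
Not in labor force = 0.3357 × 2,279.80 ≈ 765.33 thousand.

About 765.33 thousand are not in the labor force.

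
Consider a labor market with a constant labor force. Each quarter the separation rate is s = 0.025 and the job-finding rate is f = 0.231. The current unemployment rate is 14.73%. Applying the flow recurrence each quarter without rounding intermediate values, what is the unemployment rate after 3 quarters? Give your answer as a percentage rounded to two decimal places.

Unemployment rate after three quarters ≈ 11.81%.

With a fixed labor force, u_{t+1} = u_t + s·(1−u_t) − f·u_t = u_t·(1−s−f) + s.
Here 1−s−f = 0.744 and s = 0.025.
u_1 = 0.147300 × 0.744 + 0.025 = 0.134591.
u_2 = 0.134591 × 0.744 + 0.025 = 0.125136.
u_3 = 0.125136 × 0.744 + 0.025 = 0.118101.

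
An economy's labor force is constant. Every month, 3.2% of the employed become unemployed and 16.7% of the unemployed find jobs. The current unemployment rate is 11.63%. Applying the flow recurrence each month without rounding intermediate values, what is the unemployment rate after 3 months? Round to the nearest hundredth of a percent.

Unemployment rate after three months ≈ 13.79%.

With a fixed labor force, u_{t+1} = u_t + s·(1−u_t) − f·u_t = u_t·(1−s−f) + s.
Here 1−s−f = 0.801 and s = 0.032.
u_1 = 0.116300 × 0.801 + 0.032 = 0.125156.
u_2 = 0.125156 × 0.801 + 0.032 = 0.132250.
u_3 = 0.132250 × 0.801 + 0.032 = 0.137932.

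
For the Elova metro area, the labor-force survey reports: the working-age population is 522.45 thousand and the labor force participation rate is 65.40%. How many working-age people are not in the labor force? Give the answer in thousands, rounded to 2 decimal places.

Share not in the labor force = 1 − 0.6540 = 0.3460.
Not in labor force = 0.3460 × 522.45 ≈ 180.77 thousand.

About 180.77 thousand are not in the labor force.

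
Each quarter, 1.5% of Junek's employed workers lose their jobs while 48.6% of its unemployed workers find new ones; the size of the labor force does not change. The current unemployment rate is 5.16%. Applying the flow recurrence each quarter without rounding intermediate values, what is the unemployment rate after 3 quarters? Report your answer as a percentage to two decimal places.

With a fixed labor force, u_{t+1} = u_t + s·(1−u_t) − f·u_t = u_t·(1−s−f) + s.
Here 1−s−f = 0.499 and s = 0.015.
u_1 = 0.051600 × 0.499 + 0.015 = 0.040748.
u_2 = 0.040748 × 0.499 + 0.015 = 0.035333.
u_3 = 0.035333 × 0.499 + 0.015 = 0.032631.

Unemployment rate after three quarters ≈ 3.26%.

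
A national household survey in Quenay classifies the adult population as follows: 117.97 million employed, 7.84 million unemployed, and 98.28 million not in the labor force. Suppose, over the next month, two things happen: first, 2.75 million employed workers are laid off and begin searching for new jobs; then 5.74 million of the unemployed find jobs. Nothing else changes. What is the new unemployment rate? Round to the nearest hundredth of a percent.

New unemployment rate ≈ 3.86%.

Initially, labor force = 117.97 + 7.84 = 125.81 million, so u = 7.84/125.81 = 6.23%.
After the first change, employed falls and unemployed rises by 2.75; labor force unchanged → E = 115.22, U = 10.59, labor force = 125.81 million.
After the second change, unemployed falls and employed rises by 5.74; labor force unchanged → E = 120.96, U = 4.85, labor force = 125.81 million.
New unemployment rate = 4.85 / 125.81 = 3.86%.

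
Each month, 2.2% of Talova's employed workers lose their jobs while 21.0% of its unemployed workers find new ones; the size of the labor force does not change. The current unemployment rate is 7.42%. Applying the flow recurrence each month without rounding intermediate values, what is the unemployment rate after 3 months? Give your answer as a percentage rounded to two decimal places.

With a fixed labor force, u_{t+1} = u_t + s·(1−u_t) − f·u_t = u_t·(1−s−f) + s.
Here 1−s−f = 0.768 and s = 0.022.
u_1 = 0.074200 × 0.768 + 0.022 = 0.078986.
u_2 = 0.078986 × 0.768 + 0.022 = 0.082661.
u_3 = 0.082661 × 0.768 + 0.022 = 0.085484.

Unemployment rate after three months ≈ 8.55%.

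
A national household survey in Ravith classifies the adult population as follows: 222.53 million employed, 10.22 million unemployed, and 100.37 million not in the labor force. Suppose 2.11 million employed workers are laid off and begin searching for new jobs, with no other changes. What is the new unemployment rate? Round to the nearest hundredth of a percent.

Initially, labor force = 222.53 + 10.22 = 232.75 million, so u = 10.22/232.75 = 4.39%.
After the change, employed falls and unemployed rises by 2.11; labor force unchanged → E = 220.42, U = 12.33, labor force = 232.75 million.
New unemployment rate = 12.33 / 232.75 = 5.30%.

New unemployment rate ≈ 5.30%.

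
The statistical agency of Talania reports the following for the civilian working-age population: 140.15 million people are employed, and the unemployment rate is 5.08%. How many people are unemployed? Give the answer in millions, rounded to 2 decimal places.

About 7.50 million are unemployed.

Let U be the number unemployed. The labor force is E + U, and U/(E+U) = 0.0508.
So U = 0.0508 × 140.15 / (1 − 0.0508) = 7.1196 / 0.9492 ≈ 7.50 million.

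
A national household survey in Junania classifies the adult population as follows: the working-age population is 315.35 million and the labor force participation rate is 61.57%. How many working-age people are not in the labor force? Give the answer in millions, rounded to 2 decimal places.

About 121.19 million are not in the labor force.

Share not in the labor force = 1 − 0.6157 = 0.3843.
Not in labor force = 0.3843 × 315.35 ≈ 121.19 million.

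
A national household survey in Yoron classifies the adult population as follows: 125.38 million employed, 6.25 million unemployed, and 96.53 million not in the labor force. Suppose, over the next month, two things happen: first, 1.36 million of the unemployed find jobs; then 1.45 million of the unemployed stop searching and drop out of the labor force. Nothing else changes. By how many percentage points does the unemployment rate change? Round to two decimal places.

The unemployment rate changes by −2.11 percentage points.

Initially, labor force = 125.38 + 6.25 = 131.63 million, so u = 6.25/131.63 = 4.75%.
After the first change, unemployed falls and employed rises by 1.36; labor force unchanged → E = 126.74, U = 4.89, labor force = 131.63 million.
After the second change, unemployed and labor force both fall by 1.45 → E = 126.74, U = 3.44, labor force = 130.18 million.
New unemployment rate = 3.44 / 130.18 = 2.64%.
Change = 2.64% − 4.75% = −2.11 percentage points.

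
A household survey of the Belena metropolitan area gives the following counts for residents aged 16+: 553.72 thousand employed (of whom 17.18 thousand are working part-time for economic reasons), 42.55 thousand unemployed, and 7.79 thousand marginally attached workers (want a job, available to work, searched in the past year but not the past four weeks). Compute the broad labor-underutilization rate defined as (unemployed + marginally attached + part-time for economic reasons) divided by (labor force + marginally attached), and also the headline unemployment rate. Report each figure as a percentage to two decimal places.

Labor force = 553.72 + 42.55 = 596.27 thousand.
Numerator = 42.55 + 7.79 + 17.18 = 67.52 thousand.
Denominator = 596.27 + 7.79 = 604.06 thousand.
Broad rate = 67.52 / 604.06 = 11.18%.
Headline unemployment rate = 42.55 / 596.27 = 7.14%.

Broad underutilization rate ≈ 11.18%; headline unemployment rate ≈ 7.14%.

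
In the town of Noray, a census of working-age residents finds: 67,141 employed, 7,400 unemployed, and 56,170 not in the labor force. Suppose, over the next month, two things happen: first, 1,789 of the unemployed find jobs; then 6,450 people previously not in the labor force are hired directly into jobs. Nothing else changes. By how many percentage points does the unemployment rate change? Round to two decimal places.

Initially, labor force = 67,141 + 7,400 = 74,541, so u = 7,400/74,541 = 9.93%.
After the first change, unemployed falls and employed rises by 1,789; labor force unchanged → E = 68,930, U = 5,611, labor force = 74,541.
After the second change, employed and labor force both rise by 6,450; unemployed unchanged → E = 75,380, U = 5,611, labor force = 80,991.
New unemployment rate = 5,611 / 80,991 = 6.93%.
Change = 6.93% − 9.93% = −3.00 percentage points.

The unemployment rate changes by −3.00 percentage points.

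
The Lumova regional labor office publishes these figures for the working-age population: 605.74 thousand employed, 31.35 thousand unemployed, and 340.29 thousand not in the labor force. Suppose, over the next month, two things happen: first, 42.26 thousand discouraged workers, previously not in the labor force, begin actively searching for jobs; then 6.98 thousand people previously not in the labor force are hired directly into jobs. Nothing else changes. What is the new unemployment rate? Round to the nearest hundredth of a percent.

Initially, labor force = 605.74 + 31.35 = 637.09 thousand, so u = 31.35/637.09 = 4.92%.
After the first change, unemployed and labor force both rise by 42.26 → E = 605.74, U = 73.61, labor force = 679.35 thousand.
After the second change, employed and labor force both rise by 6.98; unemployed unchanged → E = 612.72, U = 73.61, labor force = 686.33 thousand.
New unemployment rate = 73.61 / 686.33 = 10.73%.

New unemployment rate ≈ 10.73%.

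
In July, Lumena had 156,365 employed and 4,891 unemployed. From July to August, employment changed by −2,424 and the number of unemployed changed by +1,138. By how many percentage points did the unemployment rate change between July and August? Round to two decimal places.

July: labor force = 156,365 + 4,891 = 161,256; u = 4,891/161,256 = 3.03%.
August: labor force = 153,941 + 6,029 = 159,970; u = 6,029/159,970 = 3.77%.
Change = 3.77% − 3.03% = +0.74 pp.

The unemployment rate changed by +0.74 percentage points.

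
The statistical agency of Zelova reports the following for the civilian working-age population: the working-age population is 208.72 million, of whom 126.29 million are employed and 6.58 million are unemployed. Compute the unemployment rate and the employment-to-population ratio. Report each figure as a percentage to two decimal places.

Labor force = employed + unemployed = 126.29 + 6.58 = 132.87 million.
Unemployment rate = 6.58 / 132.87 = 4.95%.
Employment-population ratio = 126.29 / 208.72 = 60.51%.

Unemployment rate ≈ 4.95%; employment-population ratio ≈ 60.51%.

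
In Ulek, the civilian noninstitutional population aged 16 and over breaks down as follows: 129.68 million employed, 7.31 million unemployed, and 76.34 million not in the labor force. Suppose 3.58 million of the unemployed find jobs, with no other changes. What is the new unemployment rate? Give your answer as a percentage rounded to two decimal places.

Initially, labor force = 129.68 + 7.31 = 136.99 million, so u = 7.31/136.99 = 5.34%.
After the change, unemployed falls and employed rises by 3.58; labor force unchanged → E = 133.26, U = 3.73, labor force = 136.99 million.
New unemployment rate = 3.73 / 136.99 = 2.72%.

New unemployment rate ≈ 2.72%.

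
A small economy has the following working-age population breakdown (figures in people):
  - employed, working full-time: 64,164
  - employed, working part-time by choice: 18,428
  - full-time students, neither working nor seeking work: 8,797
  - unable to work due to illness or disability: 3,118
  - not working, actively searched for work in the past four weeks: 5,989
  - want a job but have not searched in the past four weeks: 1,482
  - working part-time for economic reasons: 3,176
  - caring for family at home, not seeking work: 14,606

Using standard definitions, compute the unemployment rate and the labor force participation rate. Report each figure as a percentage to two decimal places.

Unemployment rate ≈ 6.53%; labor force participation rate ≈ 76.62%.

Employed = 64,164 + 18,428 + 3,176 = 85,768 (anyone who worked, including part-time for economic reasons, counts as employed).
Unemployed = 5,989.
Labor force = 85,768 + 5,989 = 91,757.
Not in labor force = 8,797 + 3,118 + 1,482 + 14,606 = 28,003 (those not working and not actively searching are outside the labor force — including those who want a job but have given up searching).
Civilian working-age population = 91,757 + 28,003 = 119,760.
Unemployment rate = 5,989 / 91,757 = 6.53%.
Labor force participation rate = 91,757 / 119,760 = 76.62%.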